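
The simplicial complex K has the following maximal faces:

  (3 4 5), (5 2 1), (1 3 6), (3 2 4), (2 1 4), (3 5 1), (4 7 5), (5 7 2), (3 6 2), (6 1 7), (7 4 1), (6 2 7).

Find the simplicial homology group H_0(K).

H_0 = Z.

We work with the vertex ordering 1 < 2 < 3 < 4 < 5 < 6 < 7. The simplices of K, each written with vertices in increasing order, are:

  0-simplices (7): [1], [2], [3], [4], [5], [6], [7]
  1-simplices (18): [1,2], [1,3], [1,4], [1,5], [1,6], [1,7], [2,3], [2,4], [2,5], [2,6], [2,7], [3,4], [3,5], [3,6], [4,5], [4,7], [5,7], [6,7]
  2-simplices (12): [1,2,4], [1,2,5], [1,3,5], [1,3,6], [1,4,7], [1,6,7], [2,3,4], [2,3,6], [2,5,7], [2,6,7], [3,4,5], [4,5,7]

giving chain groups C_0 ≅ Z^7, C_1 ≅ Z^18, C_2 ≅ Z^12.

The boundary map ∂_1: C_1 → C_0 is given by ∂[p,q] = [q] − [p].
As a 7×18 matrix over Z this has rank 6, with invariant factors (1,1,1,1,1,1).

Boundary ∂_2: C_2 → C_1 sends each 2-simplex [p,q,r] to [q,r] − [p,r] + [p,q]. For instance
  ∂[1,3,5] = [3,5] − [1,5] + [1,3],
  ∂[1,2,4] = [2,4] − [1,4] + [1,2].
As a 18×12 matrix over Z this has rank 12, with invariant factors (1,1,1,1,1,1,1,1,1,1,1,2).

Reading off H_k = ker ∂_k / im ∂_{k+1}:

  H_0: rank C_0 − rank ∂_1 = 7 − 6 = 1, and the invariant factors of ∂_1 are all 1, so H_0 = Z.

(K is a triangulation of the real projective plane RP^2.)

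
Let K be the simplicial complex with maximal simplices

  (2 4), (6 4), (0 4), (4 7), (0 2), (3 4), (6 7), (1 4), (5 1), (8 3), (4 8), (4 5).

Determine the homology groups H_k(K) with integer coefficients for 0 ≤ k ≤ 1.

H_0 ≅ Z,  H_1 ≅ Z^4.

Order the vertices as 0 < 1 < 2 < 3 < 4 < 5 < 6 < 7 < 8. Listing each simplex with vertices in this order, K has dimension 1 with simplices:

  0-simplices (9): [0], [1], [2], [3], [4], [5], [6], [7], [8]
  1-simplices (12): [0,2], [0,4], [1,4], [1,5], [2,4], [3,4], [3,8], [4,5], [4,6], [4,7], [4,8], [6,7]

Hence C_0 ≅ Z^9, C_1 ≅ Z^12.

Boundary ∂_1: C_1 → C_0 is given by ∂[p,q] = [q] − [p]. For instance
  ∂[3,4] = [4] − [3].
This gives a 9×12 integer matrix of rank 8; reducing to Smith normal form yields diagonal entries (1,1,1,1,1,1,1,1).

Reading off H_k = ker ∂_k / im ∂_{k+1}:

  H_0: rank C_0 − rank ∂_1 = 9 − 8 = 1, and the invariant factors of ∂_1 are all 1, so H_0 = Z.
  H_1: rank ker ∂_1 − rank ∂_2 = (12 − 8) − 0 = 4, and there is no ∂_2, so H_1 = Z^4.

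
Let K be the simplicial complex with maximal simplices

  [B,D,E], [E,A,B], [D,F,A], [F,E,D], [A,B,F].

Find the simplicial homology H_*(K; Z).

Take the total order A < B < D < E < F on the vertex set. Then K (dimension 2) consists of the simplices:

  0-simplices (5): A, B, D, E, F
  1-simplices (10): AB, AD, AE, AF, BD, BE, BF, DE, DF, EF
  2-simplices (5): ABE, ABF, ADF, BDE, DEF

so the chain groups are C_0 ≅ Z^5, C_1 ≅ Z^10, C_2 ≅ Z^5.

Boundary ∂_1: C_1 → C_0 is given by ∂[p,q] = [q] − [p].
The 5×10 boundary matrix has rank 4 and Smith normal form diag(1,1,1,1).

Boundary ∂_2: C_2 → C_1 acts by ∂[p,q,r] = [q,r] − [p,r] + [p,q]. For instance
  ∂BDE = DE − BE + BD,
  ∂ADF = DF − AF + AD.
The resulting 10×5 matrix has rank 5, and its Smith normal form has invariant factors (1,1,1,1,1).

Now H_k = ker ∂_k / im ∂_{k+1}, so:

  H_0: rank C_0 − rank ∂_1 = 5 − 4 = 1, and the invariant factors of ∂_1 are all 1, so H_0 = Z.
  H_1: rank ker ∂_1 − rank ∂_2 = (10 − 4) − 5 = 1, and the invariant factors of ∂_2 are all 1, so H_1 = Z.
  H_2: rank ker ∂_2 − rank ∂_3 = (5 − 5) − 0 = 0, and there is no ∂_3, so H_2 = 0.

H_0 = Z,  H_1 = Z,  H_2 = 0.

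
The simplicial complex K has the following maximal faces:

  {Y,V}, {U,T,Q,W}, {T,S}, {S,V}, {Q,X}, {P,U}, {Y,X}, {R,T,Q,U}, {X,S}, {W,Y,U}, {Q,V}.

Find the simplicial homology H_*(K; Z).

Take the total order P < Q < R < S < T < U < V < W < X < Y on the vertex set. Then K (dimension 3) consists of the simplices:

  0-simplices (10): P, Q, R, S, T, U, V, W, X, Y
  1-simplices (19): PU, QR, QT, QU, QV, QW, QX, RT, RU, ST, SV, SX, TU, TW, UW, UY, VY, WY, XY
  2-simplices (8): QRT, QRU, QTU, QTW, QUW, RTU, TUW, UWY
  3-simplices (2): QRTU, QTUW

so the chain groups are C_0 ≅ Z^10, C_1 ≅ Z^19, C_2 ≅ Z^8, C_3 ≅ Z^2.

∂_1: C_1 → C_0 is given by ∂[p,q] = [q] − [p].
This gives a 10×19 integer matrix of rank 9; reducing to Smith normal form yields diagonal entries (1,1,1,1,1,1,1,1,1).

∂_2: C_2 → C_1 sends each 2-simplex [p,q,r] to [q,r] − [p,r] + [p,q]. For instance
  ∂TUW = UW − TW + TU,
  ∂QTU = TU − QU + QT.
As a 19×8 matrix over Z this has rank 6, with invariant factors (1,1,1,1,1,1).

The boundary map ∂_3: C_3 → C_2 sends each 3-simplex σ to the alternating sum Σ_i (−1)^i (σ with its i-th vertex removed). For instance
  ∂QTUW = TUW − QUW + QTW − QTU,
  ∂QRTU = RTU − QTU + QRU − QRT.
The resulting 8×2 matrix has rank 2, and its Smith normal form has invariant factors (1,1).

Now H_k = ker ∂_k / im ∂_{k+1}, so:

  H_0: rank C_0 − rank ∂_1 = 10 − 9 = 1, and the invariant factors of ∂_1 are all 1, so H_0 ≅ Z.
  H_1: rank ker ∂_1 − rank ∂_2 = (19 − 9) − 6 = 4, and the invariant factors of ∂_2 are all 1, so H_1 ≅ Z^4.
  H_2: rank ker ∂_2 − rank ∂_3 = (8 − 6) − 2 = 0, and the invariant factors of ∂_3 are all 1, so H_2 ≅ 0.
  H_3: rank ker ∂_3 − rank ∂_4 = (2 − 2) − 0 = 0, and there is no ∂_4, so H_3 ≅ 0.

H_0 = Z,  H_1 = Z^4,  H_2 = 0,  H_3 = 0.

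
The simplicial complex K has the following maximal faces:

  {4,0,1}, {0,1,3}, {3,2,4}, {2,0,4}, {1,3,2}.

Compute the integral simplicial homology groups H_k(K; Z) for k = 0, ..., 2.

Order the vertices as 0 < 1 < 2 < 3 < 4. Listing each simplex with vertices in this order, K has dimension 2 with simplices:

  0-simplices (5): [0], [1], [2], [3], [4]
  1-simplices (10): [0,1], [0,2], [0,3], [0,4], [1,2], [1,3], [1,4], [2,3], [2,4], [3,4]
  2-simplices (5): [0,1,3], [0,1,4], [0,2,4], [1,2,3], [2,3,4]

Hence C_0 ≅ Z^5, C_1 ≅ Z^10, C_2 ≅ Z^5.

∂_1: C_1 → C_0 maps an edge to its endpoints' difference, ∂[p,q] = q − p. For instance
  ∂[0,4] = [4] − [0].
As a 5×10 matrix over Z this has rank 4, with invariant factors (1,1,1,1).

The boundary map ∂_2: C_2 → C_1 maps a triangle to the signed sum of its edges. For instance
  ∂[0,1,3] = [1,3] − [0,3] + [0,1],
  ∂[0,2,4] = [2,4] − [0,4] + [0,2].
This gives a 10×5 integer matrix of rank 5; reducing to Smith normal form yields diagonal entries (1,1,1,1,1).

Reading off H_k = ker ∂_k / im ∂_{k+1}:

  H_0: rank C_0 − rank ∂_1 = 5 − 4 = 1, and the invariant factors of ∂_1 are all 1, so H_0 ≅ Z.
  H_1: rank ker ∂_1 − rank ∂_2 = (10 − 4) − 5 = 1, and the invariant factors of ∂_2 are all 1, so H_1 ≅ Z.
  H_2: rank ker ∂_2 − rank ∂_3 = (5 − 5) − 0 = 0, and there is no ∂_3, so H_2 ≅ 0.

(K is a triangulation of the Möbius band.)

H_0 ≅ Z,  H_1 ≅ Z,  H_2 = 0.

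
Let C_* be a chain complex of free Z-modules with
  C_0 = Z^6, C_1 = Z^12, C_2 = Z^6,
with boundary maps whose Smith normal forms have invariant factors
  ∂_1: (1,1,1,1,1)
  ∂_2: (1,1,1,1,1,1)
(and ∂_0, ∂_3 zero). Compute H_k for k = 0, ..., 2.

H_0 ≅ Z,  H_1 ≅ Z,  H_2 = 0.

H_0: b_0 = 6 − 0 − 5 = 1; torsion from ∂_1 factors > 1: none. So H_0 ≅ Z.
H_1: b_1 = 12 − 5 − 6 = 1; torsion from ∂_2 factors > 1: none. So H_1 ≅ Z.
H_2: b_2 = 6 − 6 − 0 = 0; torsion from ∂_3 factors > 1: none. So H_2 ≅ 0.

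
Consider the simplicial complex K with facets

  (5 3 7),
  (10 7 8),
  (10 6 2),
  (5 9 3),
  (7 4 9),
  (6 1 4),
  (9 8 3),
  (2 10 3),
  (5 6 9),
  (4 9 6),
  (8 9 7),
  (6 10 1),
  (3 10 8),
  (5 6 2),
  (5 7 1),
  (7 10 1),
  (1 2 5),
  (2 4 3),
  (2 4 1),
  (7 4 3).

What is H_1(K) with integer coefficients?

Order the vertices as 1 < 2 < 3 < 4 < 5 < 6 < 7 < 8 < 9 < 10. Listing each simplex with vertices in this order, K has dimension 2 with simplices:

  0-simplices (10): [1], [2], [3], [4], [5], [6], [7], [8], [9], [10]
  1-simplices (30): (30 of them)
  2-simplices (20): (20 of them)

Hence C_0 ≅ Z^10, C_1 ≅ Z^30, C_2 ≅ Z^20.

∂_1: C_1 → C_0 is given by ∂[p,q] = [q] − [p]. For instance
  ∂[3,9] = [9] − [3].
The 10×30 boundary matrix has rank 9 and Smith normal form diag(1,1,1,1,1,1,1,1,1).

Boundary ∂_2: C_2 → C_1 sends each 2-simplex [p,q,r] to [q,r] − [p,r] + [p,q]. For instance
  ∂[3,8,10] = [8,10] − [3,10] + [3,8],
  ∂[4,6,9] = [6,9] − [4,9] + [4,6].
This gives a 30×20 integer matrix of rank 20; reducing to Smith normal form yields diagonal entries (1,1,1,1,1,1,1,1,1,1,1,1,1,1,1,1,1,1,1,2).

Now H_k = ker ∂_k / im ∂_{k+1}, so:

  H_1: rank ker ∂_1 − rank ∂_2 = (30 − 9) − 20 = 1, and ∂_2 has invariant factor 2 > 1, so H_1 = Z ⊕ Z/2Z.

(K is a triangulation of the Klein bottle.)

H_1 = Z ⊕ Z/2Z.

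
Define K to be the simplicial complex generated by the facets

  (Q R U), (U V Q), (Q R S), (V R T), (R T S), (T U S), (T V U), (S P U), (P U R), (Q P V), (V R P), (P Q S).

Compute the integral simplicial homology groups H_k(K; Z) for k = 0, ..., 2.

H_0 ≅ Z,  H_1 ≅ Z/2Z,  H_2 = 0.

K has 7 vertices, 18 edges, 12 triangles.
rank ∂_0 = 0, rank ∂_1 = 6 ⇒ b_0 = 7 − 0 − 6 = 1; all invariant factors of ∂_1 are 1 so no torsion. So H_0 ≅ Z.
rank ∂_1 = 6, rank ∂_2 = 12 ⇒ b_1 = 18 − 6 − 12 = 0; ∂_2 has invariant factor(s) [2] giving torsion. So H_1 ≅ Z/2Z.
rank ∂_2 = 12, rank ∂_3 = 0 ⇒ b_2 = 12 − 12 − 0 = 0. So H_2 ≅ 0.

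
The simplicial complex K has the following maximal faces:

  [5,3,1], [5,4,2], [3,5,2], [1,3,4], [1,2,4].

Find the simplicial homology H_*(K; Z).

H_0 = Z,  H_1 = Z,  H_2 = 0.

K has 5 vertices, 10 edges, 5 triangles.
rank ∂_0 = 0, rank ∂_1 = 4 ⇒ b_0 = 5 − 0 − 4 = 1; all invariant factors of ∂_1 are 1 so no torsion. So H_0 ≅ Z.
rank ∂_1 = 4, rank ∂_2 = 5 ⇒ b_1 = 10 − 4 − 5 = 1; all invariant factors of ∂_2 are 1 so no torsion. So H_1 ≅ Z.
rank ∂_2 = 5, rank ∂_3 = 0 ⇒ b_2 = 5 − 5 − 0 = 0. So H_2 ≅ 0.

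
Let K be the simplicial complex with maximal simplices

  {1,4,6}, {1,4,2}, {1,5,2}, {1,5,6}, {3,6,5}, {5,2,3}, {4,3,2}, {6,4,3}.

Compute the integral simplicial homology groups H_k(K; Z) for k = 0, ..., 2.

Fix the vertex order 1 < 2 < 3 < 4 < 5 < 6 and write every simplex with vertices in increasing order. Then dim K = 2 and the simplices of K are:

  0-simplices (6): [1], [2], [3], [4], [5], [6]
  1-simplices (12): [1,2], [1,4], [1,5], [1,6], [2,3], [2,4], [2,5], [3,4], [3,5], [3,6], [4,6], [5,6]
  2-simplices (8): [1,2,4], [1,2,5], [1,4,6], [1,5,6], [2,3,4], [2,3,5], [3,4,6], [3,5,6]

so the chain groups are C_0 ≅ Z^6, C_1 ≅ Z^12, C_2 ≅ Z^8.

∂_1: C_1 → C_0 sends each edge [p,q] (with p < q) to q − p.
The resulting 6×12 matrix has rank 5, and its Smith normal form has invariant factors (1,1,1,1,1).

∂_2: C_2 → C_1 maps a triangle to the signed sum of its edges. For instance
  ∂[1,5,6] = [5,6] − [1,6] + [1,5],
  ∂[3,4,6] = [4,6] − [3,6] + [3,4].
As a 12×8 matrix over Z this has rank 7, with invariant factors (1,1,1,1,1,1,1).

Reading off H_k = ker ∂_k / im ∂_{k+1}:

  H_0: rank C_0 − rank ∂_1 = 6 − 5 = 1, and the invariant factors of ∂_1 are all 1, so H_0 ≅ Z.
  H_1: rank ker ∂_1 − rank ∂_2 = (12 − 5) − 7 = 0, and the invariant factors of ∂_2 are all 1, so H_1 ≅ 0.
  H_2: rank ker ∂_2 − rank ∂_3 = (8 − 7) − 0 = 1, and there is no ∂_3, so H_2 ≅ Z.

(K is a triangulation of the 2-sphere S^2.)

H_0 ≅ Z,  H_1 = 0,  H_2 ≅ Z.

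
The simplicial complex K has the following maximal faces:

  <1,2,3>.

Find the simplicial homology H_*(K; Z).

Fix the vertex order 1 < 2 < 3 and write every simplex with vertices in increasing order. Then dim K = 2 and the simplices of K are:

  0-simplices (3): [1], [2], [3]
  1-simplices (3): [1,2], [1,3], [2,3]
  2-simplices (1): [1,2,3]

so the chain groups are C_0 ≅ Z^3, C_1 ≅ Z^3, C_2 ≅ Z^1.

The boundary map ∂_1: C_1 → C_0 is given by ∂[p,q] = [q] − [p].
The 3×3 boundary matrix has rank 2 and Smith normal form diag(1,1).

∂_2: C_2 → C_1 acts by ∂[p,q,r] = [q,r] − [p,r] + [p,q]. For instance
  ∂[1,2,3] = [2,3] − [1,3] + [1,2].
The resulting 3×1 matrix has rank 1, and its Smith normal form has invariant factors (1).

Now H_k = ker ∂_k / im ∂_{k+1}, so:

  H_0: rank C_0 − rank ∂_1 = 3 − 2 = 1, and the invariant factors of ∂_1 are all 1, so H_0 ≅ Z.
  H_1: rank ker ∂_1 − rank ∂_2 = (3 − 2) − 1 = 0, and the invariant factors of ∂_2 are all 1, so H_1 ≅ 0.
  H_2: rank ker ∂_2 − rank ∂_3 = (1 − 1) − 0 = 0, and there is no ∂_3, so H_2 ≅ 0.

(K is a triangulation of the 2-simplex.)

H_0 = Z,  H_1 = 0,  H_2 = 0.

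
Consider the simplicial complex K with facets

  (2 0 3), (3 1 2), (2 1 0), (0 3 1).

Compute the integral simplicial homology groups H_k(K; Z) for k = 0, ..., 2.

H_0 ≅ Z,  H_1 = 0,  H_2 ≅ Z.

We work with the vertex ordering 0 < 1 < 2 < 3. The simplices of K, each written with vertices in increasing order, are:

  0-simplices (4): [0], [1], [2], [3]
  1-simplices (6): [0,1], [0,2], [0,3], [1,2], [1,3], [2,3]
  2-simplices (4): [0,1,2], [0,1,3], [0,2,3], [1,2,3]

so the chain groups are C_0 ≅ Z^4, C_1 ≅ Z^6, C_2 ≅ Z^4.

∂_1: C_1 → C_0 sends each edge [p,q] (with p < q) to q − p. For instance
  ∂[0,3] = [3] − [0].
This gives a 4×6 integer matrix of rank 3; reducing to Smith normal form yields diagonal entries (1,1,1).

The boundary map ∂_2: C_2 → C_1 acts by ∂[p,q,r] = [q,r] − [p,r] + [p,q]. For instance
  ∂[0,1,3] = [1,3] − [0,3] + [0,1],
  ∂[0,2,3] = [2,3] − [0,3] + [0,2].
The 6×4 boundary matrix has rank 3 and Smith normal form diag(1,1,1).

Reading off H_k = ker ∂_k / im ∂_{k+1}:

  H_0: rank C_0 − rank ∂_1 = 4 − 3 = 1, and the invariant factors of ∂_1 are all 1, so H_0 ≅ Z.
  H_1: rank ker ∂_1 − rank ∂_2 = (6 − 3) − 3 = 0, and the invariant factors of ∂_2 are all 1, so H_1 ≅ 0.
  H_2: rank ker ∂_2 − rank ∂_3 = (4 − 3) − 0 = 1, and there is no ∂_3, so H_2 ≅ Z.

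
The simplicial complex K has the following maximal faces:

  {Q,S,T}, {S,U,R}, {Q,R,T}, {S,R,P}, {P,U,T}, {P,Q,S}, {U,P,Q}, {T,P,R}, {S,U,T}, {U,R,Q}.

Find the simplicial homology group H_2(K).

H_2 = 0.

We work with the vertex ordering P < Q < R < S < T < U. The simplices of K, each written with vertices in increasing order, are:

  0-simplices (6): P, Q, R, S, T, U
  1-simplices (15): PQ, PR, PS, PT, PU, QR, QS, QT, QU, RS, RT, RU, ST, SU, TU
  2-simplices (10): PQS, PQU, PRS, PRT, PTU, QRT, QRU, QST, RSU, STU

Hence C_0 ≅ Z^6, C_1 ≅ Z^15, C_2 ≅ Z^10.

∂_1: C_1 → C_0 is given by ∂[p,q] = [q] − [p].
As a 6×15 matrix over Z this has rank 5, with invariant factors (1,1,1,1,1).

The boundary map ∂_2: C_2 → C_1 acts by ∂[p,q,r] = [q,r] − [p,r] + [p,q]. For instance
  ∂PQS = QS − PS + PQ,
  ∂PRS = RS − PS + PR.
As a 15×10 matrix over Z this has rank 10, with invariant factors (1,1,1,1,1,1,1,1,1,2).

Reading off H_k = ker ∂_k / im ∂_{k+1}:

  H_2: rank ker ∂_2 − rank ∂_3 = (10 − 10) − 0 = 0, and there is no ∂_3, so H_2 ≅ 0.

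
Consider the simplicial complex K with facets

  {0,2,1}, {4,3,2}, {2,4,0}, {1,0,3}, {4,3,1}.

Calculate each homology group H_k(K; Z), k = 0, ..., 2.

H_0 = Z,  H_1 = Z,  H_2 = 0.

K has 5 vertices, 10 edges, 5 triangles.
rank ∂_0 = 0, rank ∂_1 = 4 ⇒ b_0 = 5 − 0 − 4 = 1; all invariant factors of ∂_1 are 1 so no torsion. So H_0 = Z.
rank ∂_1 = 4, rank ∂_2 = 5 ⇒ b_1 = 10 − 4 − 5 = 1; all invariant factors of ∂_2 are 1 so no torsion. So H_1 = Z.
rank ∂_2 = 5, rank ∂_3 = 0 ⇒ b_2 = 5 − 5 − 0 = 0. So H_2 = 0.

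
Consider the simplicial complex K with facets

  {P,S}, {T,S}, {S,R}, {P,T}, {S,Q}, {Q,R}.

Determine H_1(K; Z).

Fix the vertex order P < Q < R < S < T and write every simplex with vertices in increasing order. Then dim K = 1 and the simplices of K are:

  0-simplices (5): P, Q, R, S, T
  1-simplices (6): PS, PT, QR, QS, RS, ST

so the chain groups are C_0 ≅ Z^5, C_1 ≅ Z^6.

Boundary ∂_1: C_1 → C_0 maps an edge to its endpoints' difference, ∂[p,q] = q − p. For instance
  ∂PT = T − P.
The resulting 5×6 matrix has rank 4, and its Smith normal form has invariant factors (1,1,1,1).

Reading off H_k = ker ∂_k / im ∂_{k+1}:

  H_1: rank ker ∂_1 − rank ∂_2 = (6 − 4) − 0 = 2, and there is no ∂_2, so H_1 ≅ Z^2.

H_1 = Z^2.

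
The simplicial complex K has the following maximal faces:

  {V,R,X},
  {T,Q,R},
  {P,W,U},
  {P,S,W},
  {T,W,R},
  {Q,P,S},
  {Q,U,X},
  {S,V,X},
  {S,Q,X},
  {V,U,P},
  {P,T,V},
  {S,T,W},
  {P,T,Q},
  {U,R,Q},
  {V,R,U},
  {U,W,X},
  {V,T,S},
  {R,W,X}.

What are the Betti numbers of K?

Take the total order P < Q < R < S < T < U < V < W < X on the vertex set. Then K (dimension 2) consists of the simplices:

  0-simplices (9): P, Q, R, S, T, U, V, W, X
  1-simplices (27): PQ, PS, PT, PU, PV, PW, QR, QS, QT, QU, QX, RT, RU, RV, RW, RX, ST, SV, SW, SX, TV, TW, UV, UW, UX, VX, WX
  2-simplices (18): PQS, PQT, PSW, PTV, PUV, PUW, QRT, QRU, QSX, QUX, RTW, RUV, RVX, RWX, STV, STW, SVX, UWX

giving chain groups C_0 ≅ Z^9, C_1 ≅ Z^27, C_2 ≅ Z^18.

∂_1: C_1 → C_0 is given by ∂[p,q] = [q] − [p]. For instance
  ∂RV = V − R.
The 9×27 boundary matrix has rank 8 and Smith normal form diag(1,1,1,1,1,1,1,1).

The boundary map ∂_2: C_2 → C_1 acts by ∂[p,q,r] = [q,r] − [p,r] + [p,q]. For instance
  ∂QUX = UX − QX + QU,
  ∂SVX = VX − SX + SV.
This gives a 27×18 integer matrix of rank 18; reducing to Smith normal form yields diagonal entries (1,1,1,1,1,1,1,1,1,1,1,1,1,1,1,1,1,2).

Now H_k = ker ∂_k / im ∂_{k+1}, so:

  H_0: rank C_0 − rank ∂_1 = 9 − 8 = 1, and the invariant factors of ∂_1 are all 1, so H_0 ≅ Z.
  H_1: rank ker ∂_1 − rank ∂_2 = (27 − 8) − 18 = 1, and ∂_2 has invariant factor 2 > 1, so H_1 ≅ Z × Z/2.
  H_2: rank ker ∂_2 − rank ∂_3 = (18 − 18) − 0 = 0, and there is no ∂_3, so H_2 ≅ 0.

Hence the Betti numbers are b_0 = 1, b_1 = 1, b_2 = 0.

b_0 = 1, b_1 = 1, b_2 = 0.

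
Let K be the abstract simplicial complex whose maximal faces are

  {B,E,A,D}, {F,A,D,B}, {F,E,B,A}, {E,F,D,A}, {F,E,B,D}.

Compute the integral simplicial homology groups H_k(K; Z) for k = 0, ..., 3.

H_0 = Z,  H_1 = 0,  H_2 = 0,  H_3 = Z.

Fix the vertex order A < B < D < E < F and write every simplex with vertices in increasing order. Then dim K = 3 and the simplices of K are:

  0-simplices (5): A, B, D, E, F
  1-simplices (10): AB, AD, AE, AF, BD, BE, BF, DE, DF, EF
  2-simplices (10): ABD, ABE, ABF, ADE, ADF, AEF, BDE, BDF, BEF, DEF
  3-simplices (5): ABDE, ABDF, ABEF, ADEF, BDEF

so the chain groups are C_0 ≅ Z^5, C_1 ≅ Z^10, C_2 ≅ Z^10, C_3 ≅ Z^5.

The boundary map ∂_1: C_1 → C_0 sends each edge [p,q] (with p < q) to q − p.
The resulting 5×10 matrix has rank 4, and its Smith normal form has invariant factors (1,1,1,1).

Boundary ∂_2: C_2 → C_1 acts by ∂[p,q,r] = [q,r] − [p,r] + [p,q]. For instance
  ∂BDF = DF − BF + BD,
  ∂ABE = BE − AE + AB.
This gives a 10×10 integer matrix of rank 6; reducing to Smith normal form yields diagonal entries (1,1,1,1,1,1).

The boundary map ∂_3: C_3 → C_2 sends each 3-simplex σ to the alternating sum Σ_i (−1)^i (σ with its i-th vertex removed). For instance
  ∂ADEF = DEF − AEF + ADF − ADE,
  ∂ABDE = BDE − ADE + ABE − ABD.
The 10×5 boundary matrix has rank 4 and Smith normal form diag(1,1,1,1).

From H_k ≅ ker(∂_k) / im(∂_{k+1}) we obtain:

  H_0: rank C_0 − rank ∂_1 = 5 − 4 = 1, and the invariant factors of ∂_1 are all 1, so H_0 = Z.
  H_1: rank ker ∂_1 − rank ∂_2 = (10 − 4) − 6 = 0, and the invariant factors of ∂_2 are all 1, so H_1 = 0.
  H_2: rank ker ∂_2 − rank ∂_3 = (10 − 6) − 4 = 0, and the invariant factors of ∂_3 are all 1, so H_2 = 0.
  H_3: rank ker ∂_3 − rank ∂_4 = (5 − 4) − 0 = 1, and there is no ∂_4, so H_3 = Z.

As a check, the Euler characteristic is 5 − 10 + 10 − 5 = 0, which agrees with 1 − 0 + 0 − 1 = 0.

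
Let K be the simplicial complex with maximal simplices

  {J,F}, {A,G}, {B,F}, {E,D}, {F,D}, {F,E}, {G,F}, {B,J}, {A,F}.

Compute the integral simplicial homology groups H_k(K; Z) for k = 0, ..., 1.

Take the total order A < B < D < E < F < G < J on the vertex set. Then K (dimension 1) consists of the simplices:

  0-simplices (7): A, B, D, E, F, G, J
  1-simplices (9): AF, AG, BF, BJ, DE, DF, EF, FG, FJ

giving chain groups C_0 ≅ Z^7, C_1 ≅ Z^9.

∂_1: C_1 → C_0 is given by ∂[p,q] = [q] − [p]. For instance
  ∂BJ = J − B.
This gives a 7×9 integer matrix of rank 6; reducing to Smith normal form yields diagonal entries (1,1,1,1,1,1).

Reading off H_k = ker ∂_k / im ∂_{k+1}:

  H_0: rank C_0 − rank ∂_1 = 7 − 6 = 1, and the invariant factors of ∂_1 are all 1, so H_0 = Z.
  H_1: rank ker ∂_1 − rank ∂_2 = (9 − 6) − 0 = 3, and there is no ∂_2, so H_1 = Z^3.

(K is a triangulation of a wedge of 3 circles.)

H_0 = Z,  H_1 = Z^3.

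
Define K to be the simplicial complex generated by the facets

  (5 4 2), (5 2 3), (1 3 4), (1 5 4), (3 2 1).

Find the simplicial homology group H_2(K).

H_2 = 0.

We work with the vertex ordering 1 < 2 < 3 < 4 < 5. The simplices of K, each written with vertices in increasing order, are:

  0-simplices (5): [1], [2], [3], [4], [5]
  1-simplices (10): [1,2], [1,3], [1,4], [1,5], [2,3], [2,4], [2,5], [3,4], [3,5], [4,5]
  2-simplices (5): [1,2,3], [1,3,4], [1,4,5], [2,3,5], [2,4,5]

giving chain groups C_0 ≅ Z^5, C_1 ≅ Z^10, C_2 ≅ Z^5.

∂_1: C_1 → C_0 is given by ∂[p,q] = [q] − [p].
This gives a 5×10 integer matrix of rank 4; reducing to Smith normal form yields diagonal entries (1,1,1,1).

Boundary ∂_2: C_2 → C_1 acts by ∂[p,q,r] = [q,r] − [p,r] + [p,q]. For instance
  ∂[2,3,5] = [3,5] − [2,5] + [2,3],
  ∂[1,2,3] = [2,3] − [1,3] + [1,2].
This gives a 10×5 integer matrix of rank 5; reducing to Smith normal form yields diagonal entries (1,1,1,1,1).

From H_k ≅ ker(∂_k) / im(∂_{k+1}) we obtain:

  H_2: rank ker ∂_2 − rank ∂_3 = (5 − 5) − 0 = 0, and there is no ∂_3, so H_2 ≅ 0.

(K is a triangulation of the Möbius band.)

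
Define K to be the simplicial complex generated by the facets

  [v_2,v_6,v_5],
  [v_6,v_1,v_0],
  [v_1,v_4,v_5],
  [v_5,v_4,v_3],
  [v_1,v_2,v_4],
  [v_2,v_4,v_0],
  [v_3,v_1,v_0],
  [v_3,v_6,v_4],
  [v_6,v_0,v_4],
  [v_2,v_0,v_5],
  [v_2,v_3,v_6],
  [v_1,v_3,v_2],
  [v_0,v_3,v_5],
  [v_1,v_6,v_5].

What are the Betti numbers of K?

K has 7 vertices, 21 edges, 14 triangles.
rank ∂_0 = 0, rank ∂_1 = 6 ⇒ b_0 = 7 − 0 − 6 = 1; all invariant factors of ∂_1 are 1 so no torsion. So H_0 ≅ Z.
rank ∂_1 = 6, rank ∂_2 = 13 ⇒ b_1 = 21 − 6 − 13 = 2; all invariant factors of ∂_2 are 1 so no torsion. So H_1 ≅ Z^2.
rank ∂_2 = 13, rank ∂_3 = 0 ⇒ b_2 = 14 − 13 − 0 = 1. So H_2 ≅ Z.

b_0 = 1, b_1 = 2, b_2 = 1.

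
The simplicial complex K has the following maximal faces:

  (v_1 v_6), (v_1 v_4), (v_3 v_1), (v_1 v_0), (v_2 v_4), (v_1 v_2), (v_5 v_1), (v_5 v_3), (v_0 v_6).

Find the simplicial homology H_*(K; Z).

Fix the vertex order v_0 < v_1 < v_2 < v_3 < v_4 < v_5 < v_6 and write every simplex with vertices in increasing order. Then dim K = 1 and the simplices of K are:

  0-simplices (7): [v_0], [v_1], [v_2], [v_3], [v_4], [v_5], [v_6]
  1-simplices (9): [v_0,v_1], [v_0,v_6], [v_1,v_2], [v_1,v_3], [v_1,v_4], [v_1,v_5], [v_1,v_6], [v_2,v_4], [v_3,v_5]

giving chain groups C_0 ≅ Z^7, C_1 ≅ Z^9.

∂_1: C_1 → C_0 sends each edge [p,q] (with p < q) to q − p.
The resulting 7×9 matrix has rank 6, and its Smith normal form has invariant factors (1,1,1,1,1,1).

From H_k ≅ ker(∂_k) / im(∂_{k+1}) we obtain:

  H_0: rank C_0 − rank ∂_1 = 7 − 6 = 1, and the invariant factors of ∂_1 are all 1, so H_0 = Z.
  H_1: rank ker ∂_1 − rank ∂_2 = (9 − 6) − 0 = 3, and there is no ∂_2, so H_1 = Z^3.

H_0 ≅ Z,  H_1 ≅ Z^3.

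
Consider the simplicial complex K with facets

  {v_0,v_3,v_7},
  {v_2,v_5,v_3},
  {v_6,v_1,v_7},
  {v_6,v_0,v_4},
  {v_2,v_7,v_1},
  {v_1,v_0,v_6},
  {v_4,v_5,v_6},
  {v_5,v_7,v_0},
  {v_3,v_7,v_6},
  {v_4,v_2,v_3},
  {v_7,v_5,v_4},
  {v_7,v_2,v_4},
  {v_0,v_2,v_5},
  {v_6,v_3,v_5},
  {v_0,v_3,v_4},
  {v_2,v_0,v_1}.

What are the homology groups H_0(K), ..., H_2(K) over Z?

Fix the vertex order v_0 < v_1 < v_2 < v_3 < v_4 < v_5 < v_6 < v_7 and write every simplex with vertices in increasing order. Then dim K = 2 and the simplices of K are:

  0-simplices (8): [v_0], [v_1], [v_2], [v_3], [v_4], [v_5], [v_6], [v_7]
  1-simplices (24): (24 of them)
  2-simplices (16): (16 of them)

so the chain groups are C_0 ≅ Z^8, C_1 ≅ Z^24, C_2 ≅ Z^16.

The boundary map ∂_1: C_1 → C_0 maps an edge to its endpoints' difference, ∂[p,q] = q − p.
The 8×24 boundary matrix has rank 7 and Smith normal form diag(1,1,1,1,1,1,1).

The boundary map ∂_2: C_2 → C_1 sends each 2-simplex [p,q,r] to [q,r] − [p,r] + [p,q]. For instance
  ∂[v_0,v_2,v_5] = [v_2,v_5] − [v_0,v_5] + [v_0,v_2],
  ∂[v_3,v_5,v_6] = [v_5,v_6] − [v_3,v_6] + [v_3,v_5].
As a 24×16 matrix over Z this has rank 15, with invariant factors (1,1,1,1,1,1,1,1,1,1,1,1,1,1,1).

Computing H_k = (kernel of ∂_k) / (image of ∂_{k+1}):

  H_0: rank C_0 − rank ∂_1 = 8 − 7 = 1, and the invariant factors of ∂_1 are all 1, so H_0 = Z.
  H_1: rank ker ∂_1 − rank ∂_2 = (24 − 7) − 15 = 2, and the invariant factors of ∂_2 are all 1, so H_1 = Z^2.
  H_2: rank ker ∂_2 − rank ∂_3 = (16 − 15) − 0 = 1, and there is no ∂_3, so H_2 = Z.

As a check, the Euler characteristic is 8 − 24 + 16 = 0, which agrees with 1 − 2 + 1 = 0.
(K is a triangulation of the torus T^2.)

H_0 = Z,  H_1 = Z^2,  H_2 = Z.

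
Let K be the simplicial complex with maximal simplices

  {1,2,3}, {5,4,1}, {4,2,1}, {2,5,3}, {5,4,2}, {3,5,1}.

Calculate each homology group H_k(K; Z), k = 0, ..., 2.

H_0 ≅ Z,  H_1 = 0,  H_2 ≅ Z.

K has 5 vertices, 9 edges, 6 triangles.
rank ∂_0 = 0, rank ∂_1 = 4 ⇒ b_0 = 5 − 0 − 4 = 1; all invariant factors of ∂_1 are 1 so no torsion. So H_0 = Z.
rank ∂_1 = 4, rank ∂_2 = 5 ⇒ b_1 = 9 − 4 − 5 = 0; all invariant factors of ∂_2 are 1 so no torsion. So H_1 = 0.
rank ∂_2 = 5, rank ∂_3 = 0 ⇒ b_2 = 6 − 5 − 0 = 1. So H_2 = Z.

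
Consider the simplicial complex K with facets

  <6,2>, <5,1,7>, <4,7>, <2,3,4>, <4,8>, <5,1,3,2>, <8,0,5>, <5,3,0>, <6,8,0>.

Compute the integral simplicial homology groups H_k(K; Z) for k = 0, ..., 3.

H_0 ≅ Z,  H_1 ≅ Z^3,  H_2 = 0,  H_3 = 0.

K has 9 vertices, 19 edges, 9 triangles, 1 3-simplex.
rank ∂_0 = 0, rank ∂_1 = 8 ⇒ b_0 = 9 − 0 − 8 = 1; all invariant factors of ∂_1 are 1 so no torsion. So H_0 ≅ Z.
rank ∂_1 = 8, rank ∂_2 = 8 ⇒ b_1 = 19 − 8 − 8 = 3; all invariant factors of ∂_2 are 1 so no torsion. So H_1 ≅ Z^3.
rank ∂_2 = 8, rank ∂_3 = 1 ⇒ b_2 = 9 − 8 − 1 = 0; all invariant factors of ∂_3 are 1 so no torsion. So H_2 ≅ 0.
rank ∂_3 = 1, rank ∂_4 = 0 ⇒ b_3 = 1 − 1 − 0 = 0. So H_3 ≅ 0.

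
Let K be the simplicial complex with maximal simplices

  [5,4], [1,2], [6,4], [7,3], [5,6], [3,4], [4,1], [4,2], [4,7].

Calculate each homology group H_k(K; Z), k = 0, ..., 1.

We work with the vertex ordering 1 < 2 < 3 < 4 < 5 < 6 < 7. The simplices of K, each written with vertices in increasing order, are:

  0-simplices (7): [1], [2], [3], [4], [5], [6], [7]
  1-simplices (9): [1,2], [1,4], [2,4], [3,4], [3,7], [4,5], [4,6], [4,7], [5,6]

so the chain groups are C_0 ≅ Z^7, C_1 ≅ Z^9.

The boundary map ∂_1: C_1 → C_0 maps an edge to its endpoints' difference, ∂[p,q] = q − p.
This gives a 7×9 integer matrix of rank 6; reducing to Smith normal form yields diagonal entries (1,1,1,1,1,1).

Computing H_k = (kernel of ∂_k) / (image of ∂_{k+1}):

  H_0: rank C_0 − rank ∂_1 = 7 − 6 = 1, and the invariant factors of ∂_1 are all 1, so H_0 ≅ Z.
  H_1: rank ker ∂_1 − rank ∂_2 = (9 − 6) − 0 = 3, and there is no ∂_2, so H_1 ≅ Z^3.

As a check, the Euler characteristic is 7 − 9 = -2, which agrees with 1 − 3 = -2.

H_0 = Z,  H_1 = Z^3.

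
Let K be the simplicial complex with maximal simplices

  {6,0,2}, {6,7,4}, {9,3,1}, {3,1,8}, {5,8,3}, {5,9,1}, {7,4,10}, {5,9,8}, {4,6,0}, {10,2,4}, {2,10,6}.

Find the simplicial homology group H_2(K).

K has 11 vertices, 22 edges, 11 triangles.
rank ∂_2 = 11, rank ∂_3 = 0 ⇒ b_2 = 11 − 11 − 0 = 0. So H_2 ≅ 0.

H_2 = 0.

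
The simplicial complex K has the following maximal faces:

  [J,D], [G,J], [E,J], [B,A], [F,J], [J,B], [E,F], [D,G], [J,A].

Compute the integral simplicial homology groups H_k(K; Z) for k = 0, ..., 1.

H_0 ≅ Z,  H_1 ≅ Z^3.

Order the vertices as A < B < D < E < F < G < J. Listing each simplex with vertices in this order, K has dimension 1 with simplices:

  0-simplices (7): A, B, D, E, F, G, J
  1-simplices (9): AB, AJ, BJ, DG, DJ, EF, EJ, FJ, GJ

giving chain groups C_0 ≅ Z^7, C_1 ≅ Z^9.

The boundary map ∂_1: C_1 → C_0 is given by ∂[p,q] = [q] − [p]. For instance
  ∂EJ = J − E.
The 7×9 boundary matrix has rank 6 and Smith normal form diag(1,1,1,1,1,1).

Computing H_k = (kernel of ∂_k) / (image of ∂_{k+1}):

  H_0: rank C_0 − rank ∂_1 = 7 − 6 = 1, and the invariant factors of ∂_1 are all 1, so H_0 ≅ Z.
  H_1: rank ker ∂_1 − rank ∂_2 = (9 − 6) − 0 = 3, and there is no ∂_2, so H_1 ≅ Z^3.

(K is a triangulation of a wedge of 3 circles.)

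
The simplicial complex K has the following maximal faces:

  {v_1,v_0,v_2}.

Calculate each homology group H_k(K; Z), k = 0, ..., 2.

We work with the vertex ordering v_0 < v_1 < v_2. The simplices of K, each written with vertices in increasing order, are:

  0-simplices (3): [v_0], [v_1], [v_2]
  1-simplices (3): [v_0,v_1], [v_0,v_2], [v_1,v_2]
  2-simplices (1): [v_0,v_1,v_2]

Hence C_0 ≅ Z^3, C_1 ≅ Z^3, C_2 ≅ Z^1.

The boundary map ∂_1: C_1 → C_0 maps an edge to its endpoints' difference, ∂[p,q] = q − p.
The 3×3 boundary matrix has rank 2 and Smith normal form diag(1,1).

The boundary map ∂_2: C_2 → C_1 sends each 2-simplex [p,q,r] to [q,r] − [p,r] + [p,q]. For instance
  ∂[v_0,v_1,v_2] = [v_1,v_2] − [v_0,v_2] + [v_0,v_1].
The 3×1 boundary matrix has rank 1 and Smith normal form diag(1).

Reading off H_k = ker ∂_k / im ∂_{k+1}:

  H_0: rank C_0 − rank ∂_1 = 3 − 2 = 1, and the invariant factors of ∂_1 are all 1, so H_0 ≅ Z.
  H_1: rank ker ∂_1 − rank ∂_2 = (3 − 2) − 1 = 0, and the invariant factors of ∂_2 are all 1, so H_1 ≅ 0.
  H_2: rank ker ∂_2 − rank ∂_3 = (1 − 1) − 0 = 0, and there is no ∂_3, so H_2 ≅ 0.

H_0 = Z,  H_1 = 0,  H_2 = 0.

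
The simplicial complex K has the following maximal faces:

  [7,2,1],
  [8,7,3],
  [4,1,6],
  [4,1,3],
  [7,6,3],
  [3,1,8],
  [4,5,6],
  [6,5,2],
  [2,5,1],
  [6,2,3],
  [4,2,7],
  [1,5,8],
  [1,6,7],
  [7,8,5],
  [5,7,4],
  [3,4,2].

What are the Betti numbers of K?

b_0 = 1, b_1 = 2, b_2 = 1.

Order the vertices as 1 < 2 < 3 < 4 < 5 < 6 < 7 < 8. Listing each simplex with vertices in this order, K has dimension 2 with simplices:

  0-simplices (8): [1], [2], [3], [4], [5], [6], [7], [8]
  1-simplices (24): (24 of them)
  2-simplices (16): [1,2,5], [1,2,7], [1,3,4], [1,3,8], [1,4,6], [1,5,8], [1,6,7], [2,3,4], [2,3,6], [2,4,7], [2,5,6], [3,6,7], [3,7,8], [4,5,6], [4,5,7], [5,7,8]

giving chain groups C_0 ≅ Z^8, C_1 ≅ Z^24, C_2 ≅ Z^16.

Boundary ∂_1: C_1 → C_0 is given by ∂[p,q] = [q] − [p].
As a 8×24 matrix over Z this has rank 7, with invariant factors (1,1,1,1,1,1,1).

The boundary map ∂_2: C_2 → C_1 maps a triangle to the signed sum of its edges. For instance
  ∂[3,7,8] = [7,8] − [3,8] + [3,7],
  ∂[4,5,6] = [5,6] − [4,6] + [4,5].
This gives a 24×16 integer matrix of rank 15; reducing to Smith normal form yields diagonal entries (1,1,1,1,1,1,1,1,1,1,1,1,1,1,1).

From H_k ≅ ker(∂_k) / im(∂_{k+1}) we obtain:

  H_0: rank C_0 − rank ∂_1 = 8 − 7 = 1, and the invariant factors of ∂_1 are all 1, so H_0 ≅ Z.
  H_1: rank ker ∂_1 − rank ∂_2 = (24 − 7) − 15 = 2, and the invariant factors of ∂_2 are all 1, so H_1 ≅ Z^2.
  H_2: rank ker ∂_2 − rank ∂_3 = (16 − 15) − 0 = 1, and there is no ∂_3, so H_2 ≅ Z.

As a check, the Euler characteristic is 8 − 24 + 16 = 0, which agrees with 1 − 2 + 1 = 0.

Hence the Betti numbers are b_0 = 1, b_1 = 2, b_2 = 1.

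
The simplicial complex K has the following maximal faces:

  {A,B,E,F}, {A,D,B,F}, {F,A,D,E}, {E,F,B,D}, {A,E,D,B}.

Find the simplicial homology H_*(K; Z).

H_0 ≅ Z,  H_1 = 0,  H_2 = 0,  H_3 ≅ Z.

Order the vertices as A < B < D < E < F. Listing each simplex with vertices in this order, K has dimension 3 with simplices:

  0-simplices (5): A, B, D, E, F
  1-simplices (10): AB, AD, AE, AF, BD, BE, BF, DE, DF, EF
  2-simplices (10): ABD, ABE, ABF, ADE, ADF, AEF, BDE, BDF, BEF, DEF
  3-simplices (5): ABDE, ABDF, ABEF, ADEF, BDEF

giving chain groups C_0 ≅ Z^5, C_1 ≅ Z^10, C_2 ≅ Z^10, C_3 ≅ Z^5.

Boundary ∂_1: C_1 → C_0 is given by ∂[p,q] = [q] − [p]. For instance
  ∂DE = E − D.
As a 5×10 matrix over Z this has rank 4, with invariant factors (1,1,1,1).

The boundary map ∂_2: C_2 → C_1 sends each 2-simplex [p,q,r] to [q,r] − [p,r] + [p,q]. For instance
  ∂BDF = DF − BF + BD,
  ∂BDE = DE − BE + BD.
This gives a 10×10 integer matrix of rank 6; reducing to Smith normal form yields diagonal entries (1,1,1,1,1,1).

The boundary map ∂_3: C_3 → C_2 sends each 3-simplex σ to the alternating sum Σ_i (−1)^i (σ with its i-th vertex removed). For instance
  ∂ADEF = DEF − AEF + ADF − ADE,
  ∂ABDF = BDF − ADF + ABF − ABD.
The resulting 10×5 matrix has rank 4, and its Smith normal form has invariant factors (1,1,1,1).

From H_k ≅ ker(∂_k) / im(∂_{k+1}) we obtain:

  H_0: rank C_0 − rank ∂_1 = 5 − 4 = 1, and the invariant factors of ∂_1 are all 1, so H_0 = Z.
  H_1: rank ker ∂_1 − rank ∂_2 = (10 − 4) − 6 = 0, and the invariant factors of ∂_2 are all 1, so H_1 = 0.
  H_2: rank ker ∂_2 − rank ∂_3 = (10 − 6) − 4 = 0, and the invariant factors of ∂_3 are all 1, so H_2 = 0.
  H_3: rank ker ∂_3 − rank ∂_4 = (5 − 4) − 0 = 1, and there is no ∂_4, so H_3 = Z.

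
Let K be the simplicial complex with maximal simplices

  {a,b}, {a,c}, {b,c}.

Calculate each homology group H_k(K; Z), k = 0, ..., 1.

Fix the vertex order a < b < c and write every simplex with vertices in increasing order. Then dim K = 1 and the simplices of K are:

  0-simplices (3): a, b, c
  1-simplices (3): ab, ac, bc

Hence C_0 ≅ Z^3, C_1 ≅ Z^3.

The boundary map ∂_1: C_1 → C_0 maps an edge to its endpoints' difference, ∂[p,q] = q − p. For instance
  ∂ab = b − a.
The resulting 3×3 matrix has rank 2, and its Smith normal form has invariant factors (1,1).

Computing H_k = (kernel of ∂_k) / (image of ∂_{k+1}):

  H_0: rank C_0 − rank ∂_1 = 3 − 2 = 1, and the invariant factors of ∂_1 are all 1, so H_0 ≅ Z.
  H_1: rank ker ∂_1 − rank ∂_2 = (3 − 2) − 0 = 1, and there is no ∂_2, so H_1 ≅ Z.

(K is a triangulation of the circle S^1.)

H_0 = Z,  H_1 = Z.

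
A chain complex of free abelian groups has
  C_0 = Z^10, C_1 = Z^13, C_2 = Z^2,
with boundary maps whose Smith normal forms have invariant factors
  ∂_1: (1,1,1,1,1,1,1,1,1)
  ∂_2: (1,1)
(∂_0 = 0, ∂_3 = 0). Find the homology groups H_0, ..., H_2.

H_0 = Z,  H_1 = Z^2,  H_2 = 0.

H_0: b_0 = 10 − 0 − 9 = 1; torsion from ∂_1 factors > 1: none. So H_0 = Z.
H_1: b_1 = 13 − 9 − 2 = 2; torsion from ∂_2 factors > 1: none. So H_1 = Z^2.
H_2: b_2 = 2 − 2 − 0 = 0; torsion from ∂_3 factors > 1: none. So H_2 = 0.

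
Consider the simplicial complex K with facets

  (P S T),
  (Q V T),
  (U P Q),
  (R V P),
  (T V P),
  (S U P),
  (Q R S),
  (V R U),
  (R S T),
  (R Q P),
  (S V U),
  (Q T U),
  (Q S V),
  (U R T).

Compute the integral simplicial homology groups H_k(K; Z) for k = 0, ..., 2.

Take the total order P < Q < R < S < T < U < V on the vertex set. Then K (dimension 2) consists of the simplices:

  0-simplices (7): P, Q, R, S, T, U, V
  1-simplices (21): PQ, PR, PS, PT, PU, PV, QR, QS, QT, QU, QV, RS, RT, RU, RV, ST, SU, SV, TU, TV, UV
  2-simplices (14): PQR, PQU, PRV, PST, PSU, PTV, QRS, QSV, QTU, QTV, RST, RTU, RUV, SUV

Hence C_0 ≅ Z^7, C_1 ≅ Z^21, C_2 ≅ Z^14.

Boundary ∂_1: C_1 → C_0 sends each edge [p,q] (with p < q) to q − p.
As a 7×21 matrix over Z this has rank 6, with invariant factors (1,1,1,1,1,1).

∂_2: C_2 → C_1 maps a triangle to the signed sum of its edges. For instance
  ∂SUV = UV − SV + SU,
  ∂RTU = TU − RU + RT.
The 21×14 boundary matrix has rank 13 and Smith normal form diag(1,1,1,1,1,1,1,1,1,1,1,1,1).

From H_k ≅ ker(∂_k) / im(∂_{k+1}) we obtain:

  H_0: rank C_0 − rank ∂_1 = 7 − 6 = 1, and the invariant factors of ∂_1 are all 1, so H_0 = Z.
  H_1: rank ker ∂_1 − rank ∂_2 = (21 − 6) − 13 = 2, and the invariant factors of ∂_2 are all 1, so H_1 = Z^2.
  H_2: rank ker ∂_2 − rank ∂_3 = (14 − 13) − 0 = 1, and there is no ∂_3, so H_2 = Z.

(K is a triangulation of the torus T^2.)

H_0 = Z,  H_1 = Z^2,  H_2 = Z.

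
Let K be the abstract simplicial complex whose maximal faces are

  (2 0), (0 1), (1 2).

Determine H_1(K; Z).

H_1 = Z.

K has 3 vertices, 3 edges.
rank ∂_1 = 2, rank ∂_2 = 0 ⇒ b_1 = 3 − 2 − 0 = 1. So H_1 ≅ Z.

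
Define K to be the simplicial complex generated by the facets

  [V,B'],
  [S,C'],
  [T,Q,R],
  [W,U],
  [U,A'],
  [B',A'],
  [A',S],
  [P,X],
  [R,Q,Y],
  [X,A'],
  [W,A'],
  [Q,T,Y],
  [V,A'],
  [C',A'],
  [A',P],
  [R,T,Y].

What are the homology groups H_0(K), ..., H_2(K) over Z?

Fix the vertex order P < Q < R < S < T < U < V < W < X < Y < A' < B' < C' and write every simplex with vertices in increasing order. Then dim K = 2 and the simplices of K are:

  0-simplices (13): [P], [Q], [R], [S], [T], [U], [V], [W], [X], [Y], [A'], [B'], [C']
  1-simplices (18): [P,X], [P,A'], [Q,R], [Q,T], [Q,Y], [R,T], [R,Y], [S,A'], [S,C'], [T,Y], [U,W], [U,A'], [V,A'], [V,B'], [W,A'], [X,A'], [A',B'], [A',C']
  2-simplices (4): [Q,R,T], [Q,R,Y], [Q,T,Y], [R,T,Y]

so the chain groups are C_0 ≅ Z^13, C_1 ≅ Z^18, C_2 ≅ Z^4.

Boundary ∂_1: C_1 → C_0 maps an edge to its endpoints' difference, ∂[p,q] = q − p.
The 13×18 boundary matrix has rank 11 and Smith normal form diag(1,1,1,1,1,1,1,1,1,1,1).

∂_2: C_2 → C_1 maps a triangle to the signed sum of its edges. For instance
  ∂[Q,T,Y] = [T,Y] − [Q,Y] + [Q,T],
  ∂[Q,R,T] = [R,T] − [Q,T] + [Q,R].
The 18×4 boundary matrix has rank 3 and Smith normal form diag(1,1,1).

Now H_k = ker ∂_k / im ∂_{k+1}, so:

  H_0: rank C_0 − rank ∂_1 = 13 − 11 = 2, and the invariant factors of ∂_1 are all 1, so H_0 ≅ Z^2.
  H_1: rank ker ∂_1 − rank ∂_2 = (18 − 11) − 3 = 4, and the invariant factors of ∂_2 are all 1, so H_1 ≅ Z^4.
  H_2: rank ker ∂_2 − rank ∂_3 = (4 − 3) − 0 = 1, and there is no ∂_3, so H_2 ≅ Z.

As a check, the Euler characteristic is 13 − 18 + 4 = -1, which agrees with 2 − 4 + 1 = -1.

H_0 = Z^2,  H_1 = Z^4,  H_2 = Z.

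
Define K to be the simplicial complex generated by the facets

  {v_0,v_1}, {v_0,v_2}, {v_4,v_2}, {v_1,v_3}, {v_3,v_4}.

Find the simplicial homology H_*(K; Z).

H_0 ≅ Z,  H_1 ≅ Z.

Fix the vertex order v_0 < v_1 < v_2 < v_3 < v_4 and write every simplex with vertices in increasing order. Then dim K = 1 and the simplices of K are:

  0-simplices (5): [v_0], [v_1], [v_2], [v_3], [v_4]
  1-simplices (5): [v_0,v_1], [v_0,v_2], [v_1,v_3], [v_2,v_4], [v_3,v_4]

giving chain groups C_0 ≅ Z^5, C_1 ≅ Z^5.

The boundary map ∂_1: C_1 → C_0 maps an edge to its endpoints' difference, ∂[p,q] = q − p. For instance
  ∂[v_3,v_4] = [v_4] − [v_3].
The resulting 5×5 matrix has rank 4, and its Smith normal form has invariant factors (1,1,1,1).

Computing H_k = (kernel of ∂_k) / (image of ∂_{k+1}):

  H_0: rank C_0 − rank ∂_1 = 5 − 4 = 1, and the invariant factors of ∂_1 are all 1, so H_0 ≅ Z.
  H_1: rank ker ∂_1 − rank ∂_2 = (5 − 4) − 0 = 1, and there is no ∂_2, so H_1 ≅ Z.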